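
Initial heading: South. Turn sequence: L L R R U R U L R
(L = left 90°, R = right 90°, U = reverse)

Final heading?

Answer: Final heading: West

Derivation:
Start: South
  L (left (90° counter-clockwise)) -> East
  L (left (90° counter-clockwise)) -> North
  R (right (90° clockwise)) -> East
  R (right (90° clockwise)) -> South
  U (U-turn (180°)) -> North
  R (right (90° clockwise)) -> East
  U (U-turn (180°)) -> West
  L (left (90° counter-clockwise)) -> South
  R (right (90° clockwise)) -> West
Final: West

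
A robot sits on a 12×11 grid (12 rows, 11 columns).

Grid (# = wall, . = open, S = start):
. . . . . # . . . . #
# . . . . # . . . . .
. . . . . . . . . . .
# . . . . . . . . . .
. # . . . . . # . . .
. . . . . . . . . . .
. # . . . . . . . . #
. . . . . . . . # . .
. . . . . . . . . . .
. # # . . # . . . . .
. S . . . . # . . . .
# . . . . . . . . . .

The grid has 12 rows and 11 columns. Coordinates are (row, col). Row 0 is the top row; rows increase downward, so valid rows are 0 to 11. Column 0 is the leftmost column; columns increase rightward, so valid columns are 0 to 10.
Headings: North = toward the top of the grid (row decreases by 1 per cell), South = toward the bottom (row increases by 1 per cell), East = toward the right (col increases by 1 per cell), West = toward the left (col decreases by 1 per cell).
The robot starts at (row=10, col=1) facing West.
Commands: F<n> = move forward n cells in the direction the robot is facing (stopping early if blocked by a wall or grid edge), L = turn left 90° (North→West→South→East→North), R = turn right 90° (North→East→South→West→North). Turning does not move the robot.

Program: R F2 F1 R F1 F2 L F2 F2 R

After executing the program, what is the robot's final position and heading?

Answer: Final position: (row=6, col=4), facing East

Derivation:
Start: (row=10, col=1), facing West
  R: turn right, now facing North
  F2: move forward 0/2 (blocked), now at (row=10, col=1)
  F1: move forward 0/1 (blocked), now at (row=10, col=1)
  R: turn right, now facing East
  F1: move forward 1, now at (row=10, col=2)
  F2: move forward 2, now at (row=10, col=4)
  L: turn left, now facing North
  F2: move forward 2, now at (row=8, col=4)
  F2: move forward 2, now at (row=6, col=4)
  R: turn right, now facing East
Final: (row=6, col=4), facing East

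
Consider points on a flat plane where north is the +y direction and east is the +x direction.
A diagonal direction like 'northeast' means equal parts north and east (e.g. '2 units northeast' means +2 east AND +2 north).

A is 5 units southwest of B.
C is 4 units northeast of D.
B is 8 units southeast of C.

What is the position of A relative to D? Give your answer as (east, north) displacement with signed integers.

Place D at the origin (east=0, north=0).
  C is 4 units northeast of D: delta (east=+4, north=+4); C at (east=4, north=4).
  B is 8 units southeast of C: delta (east=+8, north=-8); B at (east=12, north=-4).
  A is 5 units southwest of B: delta (east=-5, north=-5); A at (east=7, north=-9).
Therefore A relative to D: (east=7, north=-9).

Answer: A is at (east=7, north=-9) relative to D.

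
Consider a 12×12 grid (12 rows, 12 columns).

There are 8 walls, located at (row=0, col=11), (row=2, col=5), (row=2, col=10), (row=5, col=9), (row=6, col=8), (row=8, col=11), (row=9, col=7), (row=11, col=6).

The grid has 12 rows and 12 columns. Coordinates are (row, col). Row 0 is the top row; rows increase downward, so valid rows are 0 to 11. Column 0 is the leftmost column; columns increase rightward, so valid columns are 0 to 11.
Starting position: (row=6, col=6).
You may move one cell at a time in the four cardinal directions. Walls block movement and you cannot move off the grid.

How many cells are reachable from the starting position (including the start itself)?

Answer: Reachable cells: 136

Derivation:
BFS flood-fill from (row=6, col=6):
  Distance 0: (row=6, col=6)
  Distance 1: (row=5, col=6), (row=6, col=5), (row=6, col=7), (row=7, col=6)
  Distance 2: (row=4, col=6), (row=5, col=5), (row=5, col=7), (row=6, col=4), (row=7, col=5), (row=7, col=7), (row=8, col=6)
  Distance 3: (row=3, col=6), (row=4, col=5), (row=4, col=7), (row=5, col=4), (row=5, col=8), (row=6, col=3), (row=7, col=4), (row=7, col=8), (row=8, col=5), (row=8, col=7), (row=9, col=6)
  Distance 4: (row=2, col=6), (row=3, col=5), (row=3, col=7), (row=4, col=4), (row=4, col=8), (row=5, col=3), (row=6, col=2), (row=7, col=3), (row=7, col=9), (row=8, col=4), (row=8, col=8), (row=9, col=5), (row=10, col=6)
  Distance 5: (row=1, col=6), (row=2, col=7), (row=3, col=4), (row=3, col=8), (row=4, col=3), (row=4, col=9), (row=5, col=2), (row=6, col=1), (row=6, col=9), (row=7, col=2), (row=7, col=10), (row=8, col=3), (row=8, col=9), (row=9, col=4), (row=9, col=8), (row=10, col=5), (row=10, col=7)
  Distance 6: (row=0, col=6), (row=1, col=5), (row=1, col=7), (row=2, col=4), (row=2, col=8), (row=3, col=3), (row=3, col=9), (row=4, col=2), (row=4, col=10), (row=5, col=1), (row=6, col=0), (row=6, col=10), (row=7, col=1), (row=7, col=11), (row=8, col=2), (row=8, col=10), (row=9, col=3), (row=9, col=9), (row=10, col=4), (row=10, col=8), (row=11, col=5), (row=11, col=7)
  Distance 7: (row=0, col=5), (row=0, col=7), (row=1, col=4), (row=1, col=8), (row=2, col=3), (row=2, col=9), (row=3, col=2), (row=3, col=10), (row=4, col=1), (row=4, col=11), (row=5, col=0), (row=5, col=10), (row=6, col=11), (row=7, col=0), (row=8, col=1), (row=9, col=2), (row=9, col=10), (row=10, col=3), (row=10, col=9), (row=11, col=4), (row=11, col=8)
  Distance 8: (row=0, col=4), (row=0, col=8), (row=1, col=3), (row=1, col=9), (row=2, col=2), (row=3, col=1), (row=3, col=11), (row=4, col=0), (row=5, col=11), (row=8, col=0), (row=9, col=1), (row=9, col=11), (row=10, col=2), (row=10, col=10), (row=11, col=3), (row=11, col=9)
  Distance 9: (row=0, col=3), (row=0, col=9), (row=1, col=2), (row=1, col=10), (row=2, col=1), (row=2, col=11), (row=3, col=0), (row=9, col=0), (row=10, col=1), (row=10, col=11), (row=11, col=2), (row=11, col=10)
  Distance 10: (row=0, col=2), (row=0, col=10), (row=1, col=1), (row=1, col=11), (row=2, col=0), (row=10, col=0), (row=11, col=1), (row=11, col=11)
  Distance 11: (row=0, col=1), (row=1, col=0), (row=11, col=0)
  Distance 12: (row=0, col=0)
Total reachable: 136 (grid has 136 open cells total)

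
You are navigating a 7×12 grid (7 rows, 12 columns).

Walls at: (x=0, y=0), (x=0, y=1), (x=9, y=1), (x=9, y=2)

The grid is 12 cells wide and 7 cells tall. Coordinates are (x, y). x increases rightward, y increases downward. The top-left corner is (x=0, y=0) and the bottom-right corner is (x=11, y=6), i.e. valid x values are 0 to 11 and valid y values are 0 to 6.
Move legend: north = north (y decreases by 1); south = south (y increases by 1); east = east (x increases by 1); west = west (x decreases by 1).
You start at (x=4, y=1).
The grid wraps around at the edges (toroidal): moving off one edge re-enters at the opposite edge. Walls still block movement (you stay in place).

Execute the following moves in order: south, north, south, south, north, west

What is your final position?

Start: (x=4, y=1)
  south (south): (x=4, y=1) -> (x=4, y=2)
  north (north): (x=4, y=2) -> (x=4, y=1)
  south (south): (x=4, y=1) -> (x=4, y=2)
  south (south): (x=4, y=2) -> (x=4, y=3)
  north (north): (x=4, y=3) -> (x=4, y=2)
  west (west): (x=4, y=2) -> (x=3, y=2)
Final: (x=3, y=2)

Answer: Final position: (x=3, y=2)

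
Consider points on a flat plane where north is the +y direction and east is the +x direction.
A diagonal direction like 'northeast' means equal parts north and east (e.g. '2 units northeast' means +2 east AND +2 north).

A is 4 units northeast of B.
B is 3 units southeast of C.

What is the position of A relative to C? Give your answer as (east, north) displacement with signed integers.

Answer: A is at (east=7, north=1) relative to C.

Derivation:
Place C at the origin (east=0, north=0).
  B is 3 units southeast of C: delta (east=+3, north=-3); B at (east=3, north=-3).
  A is 4 units northeast of B: delta (east=+4, north=+4); A at (east=7, north=1).
Therefore A relative to C: (east=7, north=1).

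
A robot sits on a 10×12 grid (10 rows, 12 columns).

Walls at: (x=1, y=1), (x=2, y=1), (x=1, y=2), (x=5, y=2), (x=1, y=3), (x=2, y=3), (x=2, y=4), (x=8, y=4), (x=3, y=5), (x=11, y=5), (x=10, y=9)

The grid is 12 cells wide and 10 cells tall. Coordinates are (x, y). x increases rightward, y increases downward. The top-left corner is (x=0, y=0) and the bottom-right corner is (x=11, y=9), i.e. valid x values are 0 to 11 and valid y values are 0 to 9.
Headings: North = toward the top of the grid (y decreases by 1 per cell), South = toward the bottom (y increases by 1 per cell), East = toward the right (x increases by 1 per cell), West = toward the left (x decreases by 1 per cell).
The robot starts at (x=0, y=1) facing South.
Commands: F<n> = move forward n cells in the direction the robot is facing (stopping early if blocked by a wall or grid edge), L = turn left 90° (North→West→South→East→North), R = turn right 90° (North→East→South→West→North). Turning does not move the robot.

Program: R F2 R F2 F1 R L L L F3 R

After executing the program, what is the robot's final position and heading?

Answer: Final position: (x=0, y=3), facing West

Derivation:
Start: (x=0, y=1), facing South
  R: turn right, now facing West
  F2: move forward 0/2 (blocked), now at (x=0, y=1)
  R: turn right, now facing North
  F2: move forward 1/2 (blocked), now at (x=0, y=0)
  F1: move forward 0/1 (blocked), now at (x=0, y=0)
  R: turn right, now facing East
  L: turn left, now facing North
  L: turn left, now facing West
  L: turn left, now facing South
  F3: move forward 3, now at (x=0, y=3)
  R: turn right, now facing West
Final: (x=0, y=3), facing West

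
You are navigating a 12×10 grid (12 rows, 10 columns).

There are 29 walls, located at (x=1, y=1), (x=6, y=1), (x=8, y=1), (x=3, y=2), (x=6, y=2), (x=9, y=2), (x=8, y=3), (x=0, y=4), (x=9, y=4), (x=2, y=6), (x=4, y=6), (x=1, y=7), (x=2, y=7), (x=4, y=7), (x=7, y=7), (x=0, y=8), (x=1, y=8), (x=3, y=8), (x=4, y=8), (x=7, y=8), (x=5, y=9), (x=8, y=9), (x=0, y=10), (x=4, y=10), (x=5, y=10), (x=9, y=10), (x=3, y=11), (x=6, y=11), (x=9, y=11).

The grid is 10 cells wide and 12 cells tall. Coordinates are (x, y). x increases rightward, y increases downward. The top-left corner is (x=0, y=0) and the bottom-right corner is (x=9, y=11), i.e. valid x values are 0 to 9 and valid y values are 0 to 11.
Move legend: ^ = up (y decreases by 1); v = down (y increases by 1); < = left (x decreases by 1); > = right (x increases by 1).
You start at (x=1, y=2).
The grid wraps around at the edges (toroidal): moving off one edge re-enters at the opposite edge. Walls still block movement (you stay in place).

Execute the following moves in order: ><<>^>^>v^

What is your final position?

Answer: Final position: (x=3, y=0)

Derivation:
Start: (x=1, y=2)
  > (right): (x=1, y=2) -> (x=2, y=2)
  < (left): (x=2, y=2) -> (x=1, y=2)
  < (left): (x=1, y=2) -> (x=0, y=2)
  > (right): (x=0, y=2) -> (x=1, y=2)
  ^ (up): blocked, stay at (x=1, y=2)
  > (right): (x=1, y=2) -> (x=2, y=2)
  ^ (up): (x=2, y=2) -> (x=2, y=1)
  > (right): (x=2, y=1) -> (x=3, y=1)
  v (down): blocked, stay at (x=3, y=1)
  ^ (up): (x=3, y=1) -> (x=3, y=0)
Final: (x=3, y=0)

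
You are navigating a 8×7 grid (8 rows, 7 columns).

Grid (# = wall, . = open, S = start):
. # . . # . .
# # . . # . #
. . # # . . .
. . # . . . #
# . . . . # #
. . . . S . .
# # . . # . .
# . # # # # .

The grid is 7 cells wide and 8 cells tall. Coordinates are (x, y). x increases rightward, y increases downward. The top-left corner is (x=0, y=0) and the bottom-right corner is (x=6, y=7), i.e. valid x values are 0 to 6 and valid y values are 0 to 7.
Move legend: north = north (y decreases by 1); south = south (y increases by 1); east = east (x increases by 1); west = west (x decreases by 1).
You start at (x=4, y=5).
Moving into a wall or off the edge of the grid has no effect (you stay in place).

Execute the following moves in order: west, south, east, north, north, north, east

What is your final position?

Answer: Final position: (x=4, y=3)

Derivation:
Start: (x=4, y=5)
  west (west): (x=4, y=5) -> (x=3, y=5)
  south (south): (x=3, y=5) -> (x=3, y=6)
  east (east): blocked, stay at (x=3, y=6)
  north (north): (x=3, y=6) -> (x=3, y=5)
  north (north): (x=3, y=5) -> (x=3, y=4)
  north (north): (x=3, y=4) -> (x=3, y=3)
  east (east): (x=3, y=3) -> (x=4, y=3)
Final: (x=4, y=3)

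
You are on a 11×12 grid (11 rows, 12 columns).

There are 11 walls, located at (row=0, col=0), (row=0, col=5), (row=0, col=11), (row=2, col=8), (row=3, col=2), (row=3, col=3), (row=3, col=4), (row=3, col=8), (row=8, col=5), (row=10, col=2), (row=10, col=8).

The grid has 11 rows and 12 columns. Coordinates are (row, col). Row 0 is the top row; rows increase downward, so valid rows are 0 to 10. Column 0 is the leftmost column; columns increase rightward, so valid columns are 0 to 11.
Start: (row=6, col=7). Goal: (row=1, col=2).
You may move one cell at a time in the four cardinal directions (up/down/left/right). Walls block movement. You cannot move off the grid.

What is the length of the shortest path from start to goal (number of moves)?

Answer: Shortest path length: 10

Derivation:
BFS from (row=6, col=7) until reaching (row=1, col=2):
  Distance 0: (row=6, col=7)
  Distance 1: (row=5, col=7), (row=6, col=6), (row=6, col=8), (row=7, col=7)
  Distance 2: (row=4, col=7), (row=5, col=6), (row=5, col=8), (row=6, col=5), (row=6, col=9), (row=7, col=6), (row=7, col=8), (row=8, col=7)
  Distance 3: (row=3, col=7), (row=4, col=6), (row=4, col=8), (row=5, col=5), (row=5, col=9), (row=6, col=4), (row=6, col=10), (row=7, col=5), (row=7, col=9), (row=8, col=6), (row=8, col=8), (row=9, col=7)
  Distance 4: (row=2, col=7), (row=3, col=6), (row=4, col=5), (row=4, col=9), (row=5, col=4), (row=5, col=10), (row=6, col=3), (row=6, col=11), (row=7, col=4), (row=7, col=10), (row=8, col=9), (row=9, col=6), (row=9, col=8), (row=10, col=7)
  Distance 5: (row=1, col=7), (row=2, col=6), (row=3, col=5), (row=3, col=9), (row=4, col=4), (row=4, col=10), (row=5, col=3), (row=5, col=11), (row=6, col=2), (row=7, col=3), (row=7, col=11), (row=8, col=4), (row=8, col=10), (row=9, col=5), (row=9, col=9), (row=10, col=6)
  Distance 6: (row=0, col=7), (row=1, col=6), (row=1, col=8), (row=2, col=5), (row=2, col=9), (row=3, col=10), (row=4, col=3), (row=4, col=11), (row=5, col=2), (row=6, col=1), (row=7, col=2), (row=8, col=3), (row=8, col=11), (row=9, col=4), (row=9, col=10), (row=10, col=5), (row=10, col=9)
  Distance 7: (row=0, col=6), (row=0, col=8), (row=1, col=5), (row=1, col=9), (row=2, col=4), (row=2, col=10), (row=3, col=11), (row=4, col=2), (row=5, col=1), (row=6, col=0), (row=7, col=1), (row=8, col=2), (row=9, col=3), (row=9, col=11), (row=10, col=4), (row=10, col=10)
  Distance 8: (row=0, col=9), (row=1, col=4), (row=1, col=10), (row=2, col=3), (row=2, col=11), (row=4, col=1), (row=5, col=0), (row=7, col=0), (row=8, col=1), (row=9, col=2), (row=10, col=3), (row=10, col=11)
  Distance 9: (row=0, col=4), (row=0, col=10), (row=1, col=3), (row=1, col=11), (row=2, col=2), (row=3, col=1), (row=4, col=0), (row=8, col=0), (row=9, col=1)
  Distance 10: (row=0, col=3), (row=1, col=2), (row=2, col=1), (row=3, col=0), (row=9, col=0), (row=10, col=1)  <- goal reached here
One shortest path (10 moves): (row=6, col=7) -> (row=6, col=6) -> (row=6, col=5) -> (row=5, col=5) -> (row=4, col=5) -> (row=3, col=5) -> (row=2, col=5) -> (row=2, col=4) -> (row=2, col=3) -> (row=2, col=2) -> (row=1, col=2)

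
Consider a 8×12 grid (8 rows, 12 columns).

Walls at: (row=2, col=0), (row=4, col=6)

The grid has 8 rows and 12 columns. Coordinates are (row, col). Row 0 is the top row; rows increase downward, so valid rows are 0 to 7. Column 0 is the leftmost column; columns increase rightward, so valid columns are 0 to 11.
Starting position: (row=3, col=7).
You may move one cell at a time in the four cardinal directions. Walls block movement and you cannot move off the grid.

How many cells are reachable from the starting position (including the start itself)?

BFS flood-fill from (row=3, col=7):
  Distance 0: (row=3, col=7)
  Distance 1: (row=2, col=7), (row=3, col=6), (row=3, col=8), (row=4, col=7)
  Distance 2: (row=1, col=7), (row=2, col=6), (row=2, col=8), (row=3, col=5), (row=3, col=9), (row=4, col=8), (row=5, col=7)
  Distance 3: (row=0, col=7), (row=1, col=6), (row=1, col=8), (row=2, col=5), (row=2, col=9), (row=3, col=4), (row=3, col=10), (row=4, col=5), (row=4, col=9), (row=5, col=6), (row=5, col=8), (row=6, col=7)
  Distance 4: (row=0, col=6), (row=0, col=8), (row=1, col=5), (row=1, col=9), (row=2, col=4), (row=2, col=10), (row=3, col=3), (row=3, col=11), (row=4, col=4), (row=4, col=10), (row=5, col=5), (row=5, col=9), (row=6, col=6), (row=6, col=8), (row=7, col=7)
  Distance 5: (row=0, col=5), (row=0, col=9), (row=1, col=4), (row=1, col=10), (row=2, col=3), (row=2, col=11), (row=3, col=2), (row=4, col=3), (row=4, col=11), (row=5, col=4), (row=5, col=10), (row=6, col=5), (row=6, col=9), (row=7, col=6), (row=7, col=8)
  Distance 6: (row=0, col=4), (row=0, col=10), (row=1, col=3), (row=1, col=11), (row=2, col=2), (row=3, col=1), (row=4, col=2), (row=5, col=3), (row=5, col=11), (row=6, col=4), (row=6, col=10), (row=7, col=5), (row=7, col=9)
  Distance 7: (row=0, col=3), (row=0, col=11), (row=1, col=2), (row=2, col=1), (row=3, col=0), (row=4, col=1), (row=5, col=2), (row=6, col=3), (row=6, col=11), (row=7, col=4), (row=7, col=10)
  Distance 8: (row=0, col=2), (row=1, col=1), (row=4, col=0), (row=5, col=1), (row=6, col=2), (row=7, col=3), (row=7, col=11)
  Distance 9: (row=0, col=1), (row=1, col=0), (row=5, col=0), (row=6, col=1), (row=7, col=2)
  Distance 10: (row=0, col=0), (row=6, col=0), (row=7, col=1)
  Distance 11: (row=7, col=0)
Total reachable: 94 (grid has 94 open cells total)

Answer: Reachable cells: 94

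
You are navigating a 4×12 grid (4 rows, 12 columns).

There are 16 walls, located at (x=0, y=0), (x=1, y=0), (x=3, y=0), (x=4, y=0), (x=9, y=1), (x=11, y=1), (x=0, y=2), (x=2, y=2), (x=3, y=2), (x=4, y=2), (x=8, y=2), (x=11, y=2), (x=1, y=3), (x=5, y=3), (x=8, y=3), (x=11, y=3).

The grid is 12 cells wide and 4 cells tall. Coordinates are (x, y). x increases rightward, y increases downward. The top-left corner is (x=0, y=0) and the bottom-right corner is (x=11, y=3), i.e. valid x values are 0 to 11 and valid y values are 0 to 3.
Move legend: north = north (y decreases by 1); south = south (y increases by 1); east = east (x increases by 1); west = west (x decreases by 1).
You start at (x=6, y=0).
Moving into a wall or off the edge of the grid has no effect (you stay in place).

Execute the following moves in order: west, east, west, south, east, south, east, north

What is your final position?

Start: (x=6, y=0)
  west (west): (x=6, y=0) -> (x=5, y=0)
  east (east): (x=5, y=0) -> (x=6, y=0)
  west (west): (x=6, y=0) -> (x=5, y=0)
  south (south): (x=5, y=0) -> (x=5, y=1)
  east (east): (x=5, y=1) -> (x=6, y=1)
  south (south): (x=6, y=1) -> (x=6, y=2)
  east (east): (x=6, y=2) -> (x=7, y=2)
  north (north): (x=7, y=2) -> (x=7, y=1)
Final: (x=7, y=1)

Answer: Final position: (x=7, y=1)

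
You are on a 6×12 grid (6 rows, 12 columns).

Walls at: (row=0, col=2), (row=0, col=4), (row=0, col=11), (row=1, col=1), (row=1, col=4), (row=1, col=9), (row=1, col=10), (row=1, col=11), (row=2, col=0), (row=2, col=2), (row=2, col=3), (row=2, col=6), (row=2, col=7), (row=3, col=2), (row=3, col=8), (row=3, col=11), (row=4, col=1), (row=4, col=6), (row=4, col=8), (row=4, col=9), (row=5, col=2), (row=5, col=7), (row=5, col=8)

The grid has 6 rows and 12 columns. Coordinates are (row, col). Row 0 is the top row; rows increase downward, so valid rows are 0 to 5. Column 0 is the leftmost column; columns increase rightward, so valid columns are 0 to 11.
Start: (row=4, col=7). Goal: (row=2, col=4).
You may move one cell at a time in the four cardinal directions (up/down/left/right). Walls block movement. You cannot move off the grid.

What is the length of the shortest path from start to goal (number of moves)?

Answer: Shortest path length: 5

Derivation:
BFS from (row=4, col=7) until reaching (row=2, col=4):
  Distance 0: (row=4, col=7)
  Distance 1: (row=3, col=7)
  Distance 2: (row=3, col=6)
  Distance 3: (row=3, col=5)
  Distance 4: (row=2, col=5), (row=3, col=4), (row=4, col=5)
  Distance 5: (row=1, col=5), (row=2, col=4), (row=3, col=3), (row=4, col=4), (row=5, col=5)  <- goal reached here
One shortest path (5 moves): (row=4, col=7) -> (row=3, col=7) -> (row=3, col=6) -> (row=3, col=5) -> (row=3, col=4) -> (row=2, col=4)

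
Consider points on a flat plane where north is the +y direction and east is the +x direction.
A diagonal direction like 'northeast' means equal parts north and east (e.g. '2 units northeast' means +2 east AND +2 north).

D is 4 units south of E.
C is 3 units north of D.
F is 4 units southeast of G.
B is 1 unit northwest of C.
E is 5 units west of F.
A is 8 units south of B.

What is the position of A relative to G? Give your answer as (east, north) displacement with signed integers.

Answer: A is at (east=-2, north=-12) relative to G.

Derivation:
Place G at the origin (east=0, north=0).
  F is 4 units southeast of G: delta (east=+4, north=-4); F at (east=4, north=-4).
  E is 5 units west of F: delta (east=-5, north=+0); E at (east=-1, north=-4).
  D is 4 units south of E: delta (east=+0, north=-4); D at (east=-1, north=-8).
  C is 3 units north of D: delta (east=+0, north=+3); C at (east=-1, north=-5).
  B is 1 unit northwest of C: delta (east=-1, north=+1); B at (east=-2, north=-4).
  A is 8 units south of B: delta (east=+0, north=-8); A at (east=-2, north=-12).
Therefore A relative to G: (east=-2, north=-12).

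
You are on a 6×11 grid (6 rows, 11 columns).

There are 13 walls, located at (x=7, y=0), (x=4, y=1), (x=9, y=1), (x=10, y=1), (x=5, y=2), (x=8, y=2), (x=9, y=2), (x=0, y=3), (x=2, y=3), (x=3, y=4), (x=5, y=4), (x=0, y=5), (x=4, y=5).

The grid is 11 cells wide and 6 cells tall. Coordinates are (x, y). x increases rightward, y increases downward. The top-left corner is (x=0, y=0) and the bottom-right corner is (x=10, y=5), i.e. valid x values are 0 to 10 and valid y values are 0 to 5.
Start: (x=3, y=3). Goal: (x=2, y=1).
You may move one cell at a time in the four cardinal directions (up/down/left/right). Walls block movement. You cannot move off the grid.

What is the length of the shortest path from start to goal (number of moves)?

Answer: Shortest path length: 3

Derivation:
BFS from (x=3, y=3) until reaching (x=2, y=1):
  Distance 0: (x=3, y=3)
  Distance 1: (x=3, y=2), (x=4, y=3)
  Distance 2: (x=3, y=1), (x=2, y=2), (x=4, y=2), (x=5, y=3), (x=4, y=4)
  Distance 3: (x=3, y=0), (x=2, y=1), (x=1, y=2), (x=6, y=3)  <- goal reached here
One shortest path (3 moves): (x=3, y=3) -> (x=3, y=2) -> (x=2, y=2) -> (x=2, y=1)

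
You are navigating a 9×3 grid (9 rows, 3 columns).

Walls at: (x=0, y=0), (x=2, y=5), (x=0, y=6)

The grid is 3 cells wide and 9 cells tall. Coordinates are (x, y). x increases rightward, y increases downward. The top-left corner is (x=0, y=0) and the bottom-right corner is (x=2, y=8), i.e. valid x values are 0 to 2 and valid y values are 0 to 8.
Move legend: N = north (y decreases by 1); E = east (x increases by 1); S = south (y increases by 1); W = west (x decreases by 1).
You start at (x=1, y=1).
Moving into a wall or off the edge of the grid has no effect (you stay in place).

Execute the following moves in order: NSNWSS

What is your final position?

Start: (x=1, y=1)
  N (north): (x=1, y=1) -> (x=1, y=0)
  S (south): (x=1, y=0) -> (x=1, y=1)
  N (north): (x=1, y=1) -> (x=1, y=0)
  W (west): blocked, stay at (x=1, y=0)
  S (south): (x=1, y=0) -> (x=1, y=1)
  S (south): (x=1, y=1) -> (x=1, y=2)
Final: (x=1, y=2)

Answer: Final position: (x=1, y=2)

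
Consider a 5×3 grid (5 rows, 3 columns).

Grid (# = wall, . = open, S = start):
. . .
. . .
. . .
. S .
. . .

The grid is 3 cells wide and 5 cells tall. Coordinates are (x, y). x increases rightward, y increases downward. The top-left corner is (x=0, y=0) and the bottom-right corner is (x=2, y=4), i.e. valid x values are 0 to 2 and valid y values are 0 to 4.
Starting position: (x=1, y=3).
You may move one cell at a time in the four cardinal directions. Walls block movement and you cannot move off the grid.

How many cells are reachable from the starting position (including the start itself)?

BFS flood-fill from (x=1, y=3):
  Distance 0: (x=1, y=3)
  Distance 1: (x=1, y=2), (x=0, y=3), (x=2, y=3), (x=1, y=4)
  Distance 2: (x=1, y=1), (x=0, y=2), (x=2, y=2), (x=0, y=4), (x=2, y=4)
  Distance 3: (x=1, y=0), (x=0, y=1), (x=2, y=1)
  Distance 4: (x=0, y=0), (x=2, y=0)
Total reachable: 15 (grid has 15 open cells total)

Answer: Reachable cells: 15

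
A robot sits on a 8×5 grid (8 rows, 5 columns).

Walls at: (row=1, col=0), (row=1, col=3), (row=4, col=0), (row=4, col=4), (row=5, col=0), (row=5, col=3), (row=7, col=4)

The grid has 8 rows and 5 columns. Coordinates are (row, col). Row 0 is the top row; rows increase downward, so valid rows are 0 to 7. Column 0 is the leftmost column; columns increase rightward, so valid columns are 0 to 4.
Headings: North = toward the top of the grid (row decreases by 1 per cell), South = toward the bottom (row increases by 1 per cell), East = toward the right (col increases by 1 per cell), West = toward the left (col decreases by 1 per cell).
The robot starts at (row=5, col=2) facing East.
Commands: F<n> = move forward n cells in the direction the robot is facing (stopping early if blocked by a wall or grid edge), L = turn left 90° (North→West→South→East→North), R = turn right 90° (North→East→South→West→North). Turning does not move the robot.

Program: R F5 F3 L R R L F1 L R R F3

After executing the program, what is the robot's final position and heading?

Start: (row=5, col=2), facing East
  R: turn right, now facing South
  F5: move forward 2/5 (blocked), now at (row=7, col=2)
  F3: move forward 0/3 (blocked), now at (row=7, col=2)
  L: turn left, now facing East
  R: turn right, now facing South
  R: turn right, now facing West
  L: turn left, now facing South
  F1: move forward 0/1 (blocked), now at (row=7, col=2)
  L: turn left, now facing East
  R: turn right, now facing South
  R: turn right, now facing West
  F3: move forward 2/3 (blocked), now at (row=7, col=0)
Final: (row=7, col=0), facing West

Answer: Final position: (row=7, col=0), facing West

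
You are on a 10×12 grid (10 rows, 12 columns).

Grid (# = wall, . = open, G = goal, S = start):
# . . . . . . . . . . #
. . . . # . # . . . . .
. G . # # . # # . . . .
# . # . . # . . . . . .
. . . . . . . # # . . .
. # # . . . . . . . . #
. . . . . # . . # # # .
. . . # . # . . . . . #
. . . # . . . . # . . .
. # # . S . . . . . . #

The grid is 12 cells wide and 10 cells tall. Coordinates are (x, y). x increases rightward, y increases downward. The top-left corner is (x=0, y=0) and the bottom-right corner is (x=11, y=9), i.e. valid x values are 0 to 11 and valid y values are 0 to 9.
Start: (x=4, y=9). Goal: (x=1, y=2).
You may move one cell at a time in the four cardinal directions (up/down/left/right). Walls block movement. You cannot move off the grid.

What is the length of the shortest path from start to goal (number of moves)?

BFS from (x=4, y=9) until reaching (x=1, y=2):
  Distance 0: (x=4, y=9)
  Distance 1: (x=4, y=8), (x=3, y=9), (x=5, y=9)
  Distance 2: (x=4, y=7), (x=5, y=8), (x=6, y=9)
  Distance 3: (x=4, y=6), (x=6, y=8), (x=7, y=9)
  Distance 4: (x=4, y=5), (x=3, y=6), (x=6, y=7), (x=7, y=8), (x=8, y=9)
  Distance 5: (x=4, y=4), (x=3, y=5), (x=5, y=5), (x=2, y=6), (x=6, y=6), (x=7, y=7), (x=9, y=9)
  Distance 6: (x=4, y=3), (x=3, y=4), (x=5, y=4), (x=6, y=5), (x=1, y=6), (x=7, y=6), (x=2, y=7), (x=8, y=7), (x=9, y=8), (x=10, y=9)
  Distance 7: (x=3, y=3), (x=2, y=4), (x=6, y=4), (x=7, y=5), (x=0, y=6), (x=1, y=7), (x=9, y=7), (x=2, y=8), (x=10, y=8)
  Distance 8: (x=6, y=3), (x=1, y=4), (x=0, y=5), (x=8, y=5), (x=0, y=7), (x=10, y=7), (x=1, y=8), (x=11, y=8)
  Distance 9: (x=1, y=3), (x=7, y=3), (x=0, y=4), (x=9, y=5), (x=0, y=8)
  Distance 10: (x=1, y=2), (x=8, y=3), (x=9, y=4), (x=10, y=5), (x=0, y=9)  <- goal reached here
One shortest path (10 moves): (x=4, y=9) -> (x=4, y=8) -> (x=4, y=7) -> (x=4, y=6) -> (x=3, y=6) -> (x=3, y=5) -> (x=3, y=4) -> (x=2, y=4) -> (x=1, y=4) -> (x=1, y=3) -> (x=1, y=2)

Answer: Shortest path length: 10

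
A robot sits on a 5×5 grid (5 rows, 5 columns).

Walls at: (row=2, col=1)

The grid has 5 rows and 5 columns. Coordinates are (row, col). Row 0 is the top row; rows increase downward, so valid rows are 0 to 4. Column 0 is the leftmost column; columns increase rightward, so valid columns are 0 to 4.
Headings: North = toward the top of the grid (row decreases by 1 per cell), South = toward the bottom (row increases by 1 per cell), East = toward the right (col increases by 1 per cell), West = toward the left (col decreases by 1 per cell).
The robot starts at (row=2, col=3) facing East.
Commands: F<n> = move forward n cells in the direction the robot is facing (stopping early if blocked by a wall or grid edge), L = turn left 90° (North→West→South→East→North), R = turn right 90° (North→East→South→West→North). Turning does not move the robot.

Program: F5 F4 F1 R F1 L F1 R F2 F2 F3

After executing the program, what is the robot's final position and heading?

Start: (row=2, col=3), facing East
  F5: move forward 1/5 (blocked), now at (row=2, col=4)
  F4: move forward 0/4 (blocked), now at (row=2, col=4)
  F1: move forward 0/1 (blocked), now at (row=2, col=4)
  R: turn right, now facing South
  F1: move forward 1, now at (row=3, col=4)
  L: turn left, now facing East
  F1: move forward 0/1 (blocked), now at (row=3, col=4)
  R: turn right, now facing South
  F2: move forward 1/2 (blocked), now at (row=4, col=4)
  F2: move forward 0/2 (blocked), now at (row=4, col=4)
  F3: move forward 0/3 (blocked), now at (row=4, col=4)
Final: (row=4, col=4), facing South

Answer: Final position: (row=4, col=4), facing South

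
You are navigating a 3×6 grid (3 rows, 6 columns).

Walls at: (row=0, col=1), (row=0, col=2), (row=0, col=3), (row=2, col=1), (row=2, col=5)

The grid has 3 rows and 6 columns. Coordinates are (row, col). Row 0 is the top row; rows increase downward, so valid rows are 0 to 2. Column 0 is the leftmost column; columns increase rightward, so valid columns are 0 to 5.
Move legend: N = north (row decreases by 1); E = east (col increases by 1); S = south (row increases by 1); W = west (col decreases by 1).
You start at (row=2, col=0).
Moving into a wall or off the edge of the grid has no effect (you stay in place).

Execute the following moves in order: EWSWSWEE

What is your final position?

Start: (row=2, col=0)
  E (east): blocked, stay at (row=2, col=0)
  W (west): blocked, stay at (row=2, col=0)
  S (south): blocked, stay at (row=2, col=0)
  W (west): blocked, stay at (row=2, col=0)
  S (south): blocked, stay at (row=2, col=0)
  W (west): blocked, stay at (row=2, col=0)
  E (east): blocked, stay at (row=2, col=0)
  E (east): blocked, stay at (row=2, col=0)
Final: (row=2, col=0)

Answer: Final position: (row=2, col=0)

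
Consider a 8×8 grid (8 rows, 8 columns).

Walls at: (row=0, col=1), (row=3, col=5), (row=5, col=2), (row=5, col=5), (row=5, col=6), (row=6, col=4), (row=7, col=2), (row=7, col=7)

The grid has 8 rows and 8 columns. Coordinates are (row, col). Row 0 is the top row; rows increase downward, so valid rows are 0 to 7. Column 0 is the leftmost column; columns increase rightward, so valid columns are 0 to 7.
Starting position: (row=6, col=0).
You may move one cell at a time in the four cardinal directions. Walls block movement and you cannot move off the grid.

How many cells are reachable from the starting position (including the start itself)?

Answer: Reachable cells: 56

Derivation:
BFS flood-fill from (row=6, col=0):
  Distance 0: (row=6, col=0)
  Distance 1: (row=5, col=0), (row=6, col=1), (row=7, col=0)
  Distance 2: (row=4, col=0), (row=5, col=1), (row=6, col=2), (row=7, col=1)
  Distance 3: (row=3, col=0), (row=4, col=1), (row=6, col=3)
  Distance 4: (row=2, col=0), (row=3, col=1), (row=4, col=2), (row=5, col=3), (row=7, col=3)
  Distance 5: (row=1, col=0), (row=2, col=1), (row=3, col=2), (row=4, col=3), (row=5, col=4), (row=7, col=4)
  Distance 6: (row=0, col=0), (row=1, col=1), (row=2, col=2), (row=3, col=3), (row=4, col=4), (row=7, col=5)
  Distance 7: (row=1, col=2), (row=2, col=3), (row=3, col=4), (row=4, col=5), (row=6, col=5), (row=7, col=6)
  Distance 8: (row=0, col=2), (row=1, col=3), (row=2, col=4), (row=4, col=6), (row=6, col=6)
  Distance 9: (row=0, col=3), (row=1, col=4), (row=2, col=5), (row=3, col=6), (row=4, col=7), (row=6, col=7)
  Distance 10: (row=0, col=4), (row=1, col=5), (row=2, col=6), (row=3, col=7), (row=5, col=7)
  Distance 11: (row=0, col=5), (row=1, col=6), (row=2, col=7)
  Distance 12: (row=0, col=6), (row=1, col=7)
  Distance 13: (row=0, col=7)
Total reachable: 56 (grid has 56 open cells total)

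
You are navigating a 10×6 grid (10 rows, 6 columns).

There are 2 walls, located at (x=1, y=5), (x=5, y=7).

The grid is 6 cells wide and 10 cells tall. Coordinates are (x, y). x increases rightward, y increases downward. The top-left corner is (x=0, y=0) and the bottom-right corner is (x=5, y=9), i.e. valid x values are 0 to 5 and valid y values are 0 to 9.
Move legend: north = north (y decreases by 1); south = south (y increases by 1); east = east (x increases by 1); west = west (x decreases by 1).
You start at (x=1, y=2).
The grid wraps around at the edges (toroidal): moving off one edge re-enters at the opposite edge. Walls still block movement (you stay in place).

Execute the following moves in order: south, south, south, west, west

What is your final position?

Answer: Final position: (x=5, y=4)

Derivation:
Start: (x=1, y=2)
  south (south): (x=1, y=2) -> (x=1, y=3)
  south (south): (x=1, y=3) -> (x=1, y=4)
  south (south): blocked, stay at (x=1, y=4)
  west (west): (x=1, y=4) -> (x=0, y=4)
  west (west): (x=0, y=4) -> (x=5, y=4)
Final: (x=5, y=4)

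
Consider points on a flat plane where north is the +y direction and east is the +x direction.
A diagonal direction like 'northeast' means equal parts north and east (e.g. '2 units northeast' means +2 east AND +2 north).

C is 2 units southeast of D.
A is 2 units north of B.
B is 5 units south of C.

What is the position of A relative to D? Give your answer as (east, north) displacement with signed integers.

Answer: A is at (east=2, north=-5) relative to D.

Derivation:
Place D at the origin (east=0, north=0).
  C is 2 units southeast of D: delta (east=+2, north=-2); C at (east=2, north=-2).
  B is 5 units south of C: delta (east=+0, north=-5); B at (east=2, north=-7).
  A is 2 units north of B: delta (east=+0, north=+2); A at (east=2, north=-5).
Therefore A relative to D: (east=2, north=-5).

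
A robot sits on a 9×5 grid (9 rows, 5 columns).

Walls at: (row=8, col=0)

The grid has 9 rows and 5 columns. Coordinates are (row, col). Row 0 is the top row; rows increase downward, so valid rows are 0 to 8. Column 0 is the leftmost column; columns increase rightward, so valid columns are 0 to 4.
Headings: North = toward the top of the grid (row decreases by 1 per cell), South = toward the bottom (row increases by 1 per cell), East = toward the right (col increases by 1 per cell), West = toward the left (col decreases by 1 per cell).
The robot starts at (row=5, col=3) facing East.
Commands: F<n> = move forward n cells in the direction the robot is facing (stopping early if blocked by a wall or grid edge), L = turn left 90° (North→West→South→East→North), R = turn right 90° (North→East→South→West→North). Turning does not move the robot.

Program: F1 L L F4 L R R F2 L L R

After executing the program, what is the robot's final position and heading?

Answer: Final position: (row=3, col=0), facing West

Derivation:
Start: (row=5, col=3), facing East
  F1: move forward 1, now at (row=5, col=4)
  L: turn left, now facing North
  L: turn left, now facing West
  F4: move forward 4, now at (row=5, col=0)
  L: turn left, now facing South
  R: turn right, now facing West
  R: turn right, now facing North
  F2: move forward 2, now at (row=3, col=0)
  L: turn left, now facing West
  L: turn left, now facing South
  R: turn right, now facing West
Final: (row=3, col=0), facing West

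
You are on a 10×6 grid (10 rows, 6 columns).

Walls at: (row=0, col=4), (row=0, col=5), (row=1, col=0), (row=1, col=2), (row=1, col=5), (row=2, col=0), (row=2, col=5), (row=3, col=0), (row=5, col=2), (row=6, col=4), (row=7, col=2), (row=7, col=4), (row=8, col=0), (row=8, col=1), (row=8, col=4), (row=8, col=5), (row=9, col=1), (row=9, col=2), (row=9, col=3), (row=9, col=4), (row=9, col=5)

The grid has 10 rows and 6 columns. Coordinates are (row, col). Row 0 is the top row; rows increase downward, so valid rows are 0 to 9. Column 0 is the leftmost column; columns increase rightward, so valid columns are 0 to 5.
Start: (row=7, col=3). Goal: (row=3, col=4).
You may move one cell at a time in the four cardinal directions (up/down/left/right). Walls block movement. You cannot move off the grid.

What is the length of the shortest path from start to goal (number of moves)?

BFS from (row=7, col=3) until reaching (row=3, col=4):
  Distance 0: (row=7, col=3)
  Distance 1: (row=6, col=3), (row=8, col=3)
  Distance 2: (row=5, col=3), (row=6, col=2), (row=8, col=2)
  Distance 3: (row=4, col=3), (row=5, col=4), (row=6, col=1)
  Distance 4: (row=3, col=3), (row=4, col=2), (row=4, col=4), (row=5, col=1), (row=5, col=5), (row=6, col=0), (row=7, col=1)
  Distance 5: (row=2, col=3), (row=3, col=2), (row=3, col=4), (row=4, col=1), (row=4, col=5), (row=5, col=0), (row=6, col=5), (row=7, col=0)  <- goal reached here
One shortest path (5 moves): (row=7, col=3) -> (row=6, col=3) -> (row=5, col=3) -> (row=5, col=4) -> (row=4, col=4) -> (row=3, col=4)

Answer: Shortest path length: 5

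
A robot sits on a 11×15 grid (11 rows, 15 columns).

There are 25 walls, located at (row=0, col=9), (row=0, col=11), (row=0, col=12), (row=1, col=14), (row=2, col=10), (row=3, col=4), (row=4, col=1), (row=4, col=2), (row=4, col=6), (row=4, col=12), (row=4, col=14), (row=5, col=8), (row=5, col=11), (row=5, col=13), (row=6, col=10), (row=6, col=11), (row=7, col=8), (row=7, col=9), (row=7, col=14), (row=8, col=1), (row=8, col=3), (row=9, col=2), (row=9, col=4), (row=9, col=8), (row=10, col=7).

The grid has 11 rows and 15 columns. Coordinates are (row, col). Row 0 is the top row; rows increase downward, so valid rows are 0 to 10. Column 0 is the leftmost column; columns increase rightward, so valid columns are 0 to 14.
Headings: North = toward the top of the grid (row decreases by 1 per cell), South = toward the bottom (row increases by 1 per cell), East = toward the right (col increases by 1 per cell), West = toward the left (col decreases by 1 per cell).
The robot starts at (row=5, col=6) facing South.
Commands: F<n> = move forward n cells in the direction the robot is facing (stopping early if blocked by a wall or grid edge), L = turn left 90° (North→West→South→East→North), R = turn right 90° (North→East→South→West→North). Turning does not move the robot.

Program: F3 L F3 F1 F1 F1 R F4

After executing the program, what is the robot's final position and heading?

Start: (row=5, col=6), facing South
  F3: move forward 3, now at (row=8, col=6)
  L: turn left, now facing East
  F3: move forward 3, now at (row=8, col=9)
  F1: move forward 1, now at (row=8, col=10)
  F1: move forward 1, now at (row=8, col=11)
  F1: move forward 1, now at (row=8, col=12)
  R: turn right, now facing South
  F4: move forward 2/4 (blocked), now at (row=10, col=12)
Final: (row=10, col=12), facing South

Answer: Final position: (row=10, col=12), facing South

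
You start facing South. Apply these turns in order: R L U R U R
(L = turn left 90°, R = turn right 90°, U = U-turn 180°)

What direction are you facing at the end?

Answer: Final heading: North

Derivation:
Start: South
  R (right (90° clockwise)) -> West
  L (left (90° counter-clockwise)) -> South
  U (U-turn (180°)) -> North
  R (right (90° clockwise)) -> East
  U (U-turn (180°)) -> West
  R (right (90° clockwise)) -> North
Final: North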